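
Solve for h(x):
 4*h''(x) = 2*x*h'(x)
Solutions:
 h(x) = C1 + C2*erfi(x/2)


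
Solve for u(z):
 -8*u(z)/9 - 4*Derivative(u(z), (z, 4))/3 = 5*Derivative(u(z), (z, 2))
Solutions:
 u(z) = C1*sin(sqrt(6)*z*sqrt(45 - sqrt(1641))/12) + C2*sin(sqrt(6)*z*sqrt(sqrt(1641) + 45)/12) + C3*cos(sqrt(6)*z*sqrt(45 - sqrt(1641))/12) + C4*cos(sqrt(6)*z*sqrt(sqrt(1641) + 45)/12)


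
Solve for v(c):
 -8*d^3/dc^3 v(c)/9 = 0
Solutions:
 v(c) = C1 + C2*c + C3*c^2


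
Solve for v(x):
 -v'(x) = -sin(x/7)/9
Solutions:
 v(x) = C1 - 7*cos(x/7)/9


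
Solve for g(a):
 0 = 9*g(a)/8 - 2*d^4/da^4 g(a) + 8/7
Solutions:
 g(a) = C1*exp(-sqrt(3)*a/2) + C2*exp(sqrt(3)*a/2) + C3*sin(sqrt(3)*a/2) + C4*cos(sqrt(3)*a/2) - 64/63


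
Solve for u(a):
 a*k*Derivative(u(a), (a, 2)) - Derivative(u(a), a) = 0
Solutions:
 u(a) = C1 + a^(((re(k) + 1)*re(k) + im(k)^2)/(re(k)^2 + im(k)^2))*(C2*sin(log(a)*Abs(im(k))/(re(k)^2 + im(k)^2)) + C3*cos(log(a)*im(k)/(re(k)^2 + im(k)^2)))


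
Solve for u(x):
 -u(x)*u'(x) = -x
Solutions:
 u(x) = -sqrt(C1 + x^2)
 u(x) = sqrt(C1 + x^2)


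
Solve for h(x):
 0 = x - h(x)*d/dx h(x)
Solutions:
 h(x) = -sqrt(C1 + x^2)
 h(x) = sqrt(C1 + x^2)


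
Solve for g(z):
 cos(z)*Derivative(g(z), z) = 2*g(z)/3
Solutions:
 g(z) = C1*(sin(z) + 1)^(1/3)/(sin(z) - 1)^(1/3)


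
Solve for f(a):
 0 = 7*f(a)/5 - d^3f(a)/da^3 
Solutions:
 f(a) = C3*exp(5^(2/3)*7^(1/3)*a/5) + (C1*sin(sqrt(3)*5^(2/3)*7^(1/3)*a/10) + C2*cos(sqrt(3)*5^(2/3)*7^(1/3)*a/10))*exp(-5^(2/3)*7^(1/3)*a/10)


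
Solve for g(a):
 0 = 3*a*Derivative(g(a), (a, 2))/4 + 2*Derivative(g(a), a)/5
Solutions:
 g(a) = C1 + C2*a^(7/15)


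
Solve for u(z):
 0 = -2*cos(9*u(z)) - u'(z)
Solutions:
 u(z) = -asin((C1 + exp(36*z))/(C1 - exp(36*z)))/9 + pi/9
 u(z) = asin((C1 + exp(36*z))/(C1 - exp(36*z)))/9


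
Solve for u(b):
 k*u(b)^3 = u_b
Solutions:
 u(b) = -sqrt(2)*sqrt(-1/(C1 + b*k))/2
 u(b) = sqrt(2)*sqrt(-1/(C1 + b*k))/2


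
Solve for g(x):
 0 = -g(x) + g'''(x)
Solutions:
 g(x) = C3*exp(x) + (C1*sin(sqrt(3)*x/2) + C2*cos(sqrt(3)*x/2))*exp(-x/2)


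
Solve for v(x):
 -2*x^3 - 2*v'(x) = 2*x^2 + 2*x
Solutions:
 v(x) = C1 - x^4/4 - x^3/3 - x^2/2


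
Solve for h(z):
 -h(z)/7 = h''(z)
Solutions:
 h(z) = C1*sin(sqrt(7)*z/7) + C2*cos(sqrt(7)*z/7)


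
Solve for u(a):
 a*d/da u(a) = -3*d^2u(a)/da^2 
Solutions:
 u(a) = C1 + C2*erf(sqrt(6)*a/6)


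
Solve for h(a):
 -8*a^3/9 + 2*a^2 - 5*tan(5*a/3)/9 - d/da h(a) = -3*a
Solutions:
 h(a) = C1 - 2*a^4/9 + 2*a^3/3 + 3*a^2/2 + log(cos(5*a/3))/3


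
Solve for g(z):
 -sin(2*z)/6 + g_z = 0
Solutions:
 g(z) = C1 - cos(2*z)/12


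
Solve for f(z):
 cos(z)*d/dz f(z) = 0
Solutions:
 f(z) = C1


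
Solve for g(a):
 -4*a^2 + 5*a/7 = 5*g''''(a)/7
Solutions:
 g(a) = C1 + C2*a + C3*a^2 + C4*a^3 - 7*a^6/450 + a^5/120


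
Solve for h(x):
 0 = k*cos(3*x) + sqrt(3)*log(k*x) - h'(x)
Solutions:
 h(x) = C1 + k*sin(3*x)/3 + sqrt(3)*x*(log(k*x) - 1)


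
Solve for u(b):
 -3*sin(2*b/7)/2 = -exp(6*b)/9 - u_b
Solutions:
 u(b) = C1 - exp(6*b)/54 - 21*cos(2*b/7)/4


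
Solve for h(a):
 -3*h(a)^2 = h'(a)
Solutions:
 h(a) = 1/(C1 + 3*a)


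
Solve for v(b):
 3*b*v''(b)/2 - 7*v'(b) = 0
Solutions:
 v(b) = C1 + C2*b^(17/3)


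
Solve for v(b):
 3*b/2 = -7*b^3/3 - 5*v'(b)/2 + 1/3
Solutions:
 v(b) = C1 - 7*b^4/30 - 3*b^2/10 + 2*b/15


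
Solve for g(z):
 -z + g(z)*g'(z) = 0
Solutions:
 g(z) = -sqrt(C1 + z^2)
 g(z) = sqrt(C1 + z^2)


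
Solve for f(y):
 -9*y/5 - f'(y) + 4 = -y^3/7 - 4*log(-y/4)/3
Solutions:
 f(y) = C1 + y^4/28 - 9*y^2/10 + 4*y*log(-y)/3 + 8*y*(1 - log(2))/3


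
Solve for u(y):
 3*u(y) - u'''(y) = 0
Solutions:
 u(y) = C3*exp(3^(1/3)*y) + (C1*sin(3^(5/6)*y/2) + C2*cos(3^(5/6)*y/2))*exp(-3^(1/3)*y/2)


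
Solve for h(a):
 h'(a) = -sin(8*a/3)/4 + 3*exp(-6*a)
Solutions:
 h(a) = C1 + 3*cos(8*a/3)/32 - exp(-6*a)/2


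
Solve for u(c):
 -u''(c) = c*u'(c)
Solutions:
 u(c) = C1 + C2*erf(sqrt(2)*c/2)


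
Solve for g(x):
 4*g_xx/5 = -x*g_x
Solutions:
 g(x) = C1 + C2*erf(sqrt(10)*x/4)


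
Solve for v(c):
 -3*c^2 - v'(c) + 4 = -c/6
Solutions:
 v(c) = C1 - c^3 + c^2/12 + 4*c


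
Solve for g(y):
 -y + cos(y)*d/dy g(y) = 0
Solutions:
 g(y) = C1 + Integral(y/cos(y), y)


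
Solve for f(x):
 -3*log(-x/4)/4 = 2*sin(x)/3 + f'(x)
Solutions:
 f(x) = C1 - 3*x*log(-x)/4 + 3*x/4 + 3*x*log(2)/2 + 2*cos(x)/3


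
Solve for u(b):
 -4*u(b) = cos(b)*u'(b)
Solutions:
 u(b) = C1*(sin(b)^2 - 2*sin(b) + 1)/(sin(b)^2 + 2*sin(b) + 1)


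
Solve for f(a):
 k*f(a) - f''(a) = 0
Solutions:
 f(a) = C1*exp(-a*sqrt(k)) + C2*exp(a*sqrt(k))


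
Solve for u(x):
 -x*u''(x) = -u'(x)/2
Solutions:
 u(x) = C1 + C2*x^(3/2)


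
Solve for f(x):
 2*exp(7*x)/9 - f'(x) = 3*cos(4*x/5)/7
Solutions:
 f(x) = C1 + 2*exp(7*x)/63 - 15*sin(4*x/5)/28


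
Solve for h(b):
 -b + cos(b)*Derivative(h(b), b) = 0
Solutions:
 h(b) = C1 + Integral(b/cos(b), b)


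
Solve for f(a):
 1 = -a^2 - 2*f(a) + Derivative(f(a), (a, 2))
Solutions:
 f(a) = C1*exp(-sqrt(2)*a) + C2*exp(sqrt(2)*a) - a^2/2 - 1


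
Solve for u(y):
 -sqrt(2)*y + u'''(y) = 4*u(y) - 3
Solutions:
 u(y) = C3*exp(2^(2/3)*y) - sqrt(2)*y/4 + (C1*sin(2^(2/3)*sqrt(3)*y/2) + C2*cos(2^(2/3)*sqrt(3)*y/2))*exp(-2^(2/3)*y/2) + 3/4


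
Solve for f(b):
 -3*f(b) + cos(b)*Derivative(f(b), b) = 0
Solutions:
 f(b) = C1*(sin(b) + 1)^(3/2)/(sin(b) - 1)^(3/2)


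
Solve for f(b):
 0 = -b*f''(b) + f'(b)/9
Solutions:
 f(b) = C1 + C2*b^(10/9)


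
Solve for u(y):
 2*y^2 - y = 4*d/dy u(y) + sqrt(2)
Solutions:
 u(y) = C1 + y^3/6 - y^2/8 - sqrt(2)*y/4


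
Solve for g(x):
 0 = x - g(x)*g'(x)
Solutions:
 g(x) = -sqrt(C1 + x^2)
 g(x) = sqrt(C1 + x^2)


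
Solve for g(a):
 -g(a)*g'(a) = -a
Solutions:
 g(a) = -sqrt(C1 + a^2)
 g(a) = sqrt(C1 + a^2)


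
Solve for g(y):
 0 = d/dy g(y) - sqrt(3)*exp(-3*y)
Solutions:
 g(y) = C1 - sqrt(3)*exp(-3*y)/3


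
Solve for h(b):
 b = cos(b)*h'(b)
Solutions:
 h(b) = C1 + Integral(b/cos(b), b)


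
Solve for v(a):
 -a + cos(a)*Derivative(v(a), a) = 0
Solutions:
 v(a) = C1 + Integral(a/cos(a), a)


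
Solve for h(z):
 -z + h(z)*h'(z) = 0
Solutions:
 h(z) = -sqrt(C1 + z^2)
 h(z) = sqrt(C1 + z^2)


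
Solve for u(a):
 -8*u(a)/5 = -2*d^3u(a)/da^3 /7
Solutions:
 u(a) = C3*exp(28^(1/3)*5^(2/3)*a/5) + (C1*sin(28^(1/3)*sqrt(3)*5^(2/3)*a/10) + C2*cos(28^(1/3)*sqrt(3)*5^(2/3)*a/10))*exp(-28^(1/3)*5^(2/3)*a/10)


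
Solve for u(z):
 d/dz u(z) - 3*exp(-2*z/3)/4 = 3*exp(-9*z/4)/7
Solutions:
 u(z) = C1 - 9*exp(-2*z/3)/8 - 4*exp(-9*z/4)/21


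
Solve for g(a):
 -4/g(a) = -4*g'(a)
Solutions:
 g(a) = -sqrt(C1 + 2*a)
 g(a) = sqrt(C1 + 2*a)


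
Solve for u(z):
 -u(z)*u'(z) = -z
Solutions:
 u(z) = -sqrt(C1 + z^2)
 u(z) = sqrt(C1 + z^2)


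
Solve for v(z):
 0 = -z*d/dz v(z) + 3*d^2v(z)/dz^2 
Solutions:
 v(z) = C1 + C2*erfi(sqrt(6)*z/6)


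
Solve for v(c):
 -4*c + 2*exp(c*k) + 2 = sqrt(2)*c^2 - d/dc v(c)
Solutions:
 v(c) = C1 + sqrt(2)*c^3/3 + 2*c^2 - 2*c - 2*exp(c*k)/k


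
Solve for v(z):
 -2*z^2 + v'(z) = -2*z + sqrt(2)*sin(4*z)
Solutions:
 v(z) = C1 + 2*z^3/3 - z^2 - sqrt(2)*cos(4*z)/4


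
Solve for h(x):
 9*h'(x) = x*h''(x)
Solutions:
 h(x) = C1 + C2*x^10


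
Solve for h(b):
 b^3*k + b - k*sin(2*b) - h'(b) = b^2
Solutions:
 h(b) = C1 + b^4*k/4 - b^3/3 + b^2/2 + k*cos(2*b)/2


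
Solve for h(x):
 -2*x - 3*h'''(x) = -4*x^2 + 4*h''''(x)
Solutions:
 h(x) = C1 + C2*x + C3*x^2 + C4*exp(-3*x/4) + x^5/45 - 19*x^4/108 + 76*x^3/81


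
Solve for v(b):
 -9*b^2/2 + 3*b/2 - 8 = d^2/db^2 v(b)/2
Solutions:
 v(b) = C1 + C2*b - 3*b^4/4 + b^3/2 - 8*b^2


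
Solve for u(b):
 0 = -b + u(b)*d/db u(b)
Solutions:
 u(b) = -sqrt(C1 + b^2)
 u(b) = sqrt(C1 + b^2)


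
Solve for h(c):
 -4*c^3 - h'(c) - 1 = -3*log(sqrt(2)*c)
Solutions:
 h(c) = C1 - c^4 + 3*c*log(c) - 4*c + 3*c*log(2)/2


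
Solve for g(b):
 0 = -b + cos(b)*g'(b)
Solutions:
 g(b) = C1 + Integral(b/cos(b), b)


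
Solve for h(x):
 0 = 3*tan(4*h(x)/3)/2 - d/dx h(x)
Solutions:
 h(x) = -3*asin(C1*exp(2*x))/4 + 3*pi/4
 h(x) = 3*asin(C1*exp(2*x))/4


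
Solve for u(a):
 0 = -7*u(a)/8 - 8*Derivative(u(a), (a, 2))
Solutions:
 u(a) = C1*sin(sqrt(7)*a/8) + C2*cos(sqrt(7)*a/8)


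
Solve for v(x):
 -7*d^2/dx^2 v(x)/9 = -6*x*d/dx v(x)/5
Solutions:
 v(x) = C1 + C2*erfi(3*sqrt(105)*x/35)


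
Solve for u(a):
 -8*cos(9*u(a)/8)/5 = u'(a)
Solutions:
 8*a/5 - 4*log(sin(9*u(a)/8) - 1)/9 + 4*log(sin(9*u(a)/8) + 1)/9 = C1


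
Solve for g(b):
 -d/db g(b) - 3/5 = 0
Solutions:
 g(b) = C1 - 3*b/5


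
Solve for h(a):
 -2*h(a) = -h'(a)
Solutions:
 h(a) = C1*exp(2*a)


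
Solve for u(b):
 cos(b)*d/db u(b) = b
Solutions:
 u(b) = C1 + Integral(b/cos(b), b)


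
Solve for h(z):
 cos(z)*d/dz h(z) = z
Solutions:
 h(z) = C1 + Integral(z/cos(z), z)


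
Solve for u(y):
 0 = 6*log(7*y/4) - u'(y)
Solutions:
 u(y) = C1 + 6*y*log(y) - 6*y + y*log(117649/4096)


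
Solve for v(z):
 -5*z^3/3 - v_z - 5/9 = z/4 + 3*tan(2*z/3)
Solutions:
 v(z) = C1 - 5*z^4/12 - z^2/8 - 5*z/9 + 9*log(cos(2*z/3))/2


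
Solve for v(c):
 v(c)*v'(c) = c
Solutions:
 v(c) = -sqrt(C1 + c^2)
 v(c) = sqrt(C1 + c^2)


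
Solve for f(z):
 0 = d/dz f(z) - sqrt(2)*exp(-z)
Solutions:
 f(z) = C1 - sqrt(2)*exp(-z)


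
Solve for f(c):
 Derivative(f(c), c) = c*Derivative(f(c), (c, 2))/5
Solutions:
 f(c) = C1 + C2*c^6


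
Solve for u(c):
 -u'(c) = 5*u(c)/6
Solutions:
 u(c) = C1*exp(-5*c/6)


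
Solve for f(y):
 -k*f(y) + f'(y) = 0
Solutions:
 f(y) = C1*exp(k*y)


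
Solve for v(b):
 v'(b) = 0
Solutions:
 v(b) = C1


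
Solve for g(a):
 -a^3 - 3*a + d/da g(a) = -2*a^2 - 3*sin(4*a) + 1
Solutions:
 g(a) = C1 + a^4/4 - 2*a^3/3 + 3*a^2/2 + a + 3*cos(4*a)/4


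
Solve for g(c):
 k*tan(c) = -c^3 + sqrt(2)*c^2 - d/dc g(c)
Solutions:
 g(c) = C1 - c^4/4 + sqrt(2)*c^3/3 + k*log(cos(c))


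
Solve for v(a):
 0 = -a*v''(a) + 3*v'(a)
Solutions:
 v(a) = C1 + C2*a^4


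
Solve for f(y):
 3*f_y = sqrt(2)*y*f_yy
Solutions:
 f(y) = C1 + C2*y^(1 + 3*sqrt(2)/2)


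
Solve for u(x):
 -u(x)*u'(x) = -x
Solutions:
 u(x) = -sqrt(C1 + x^2)
 u(x) = sqrt(C1 + x^2)


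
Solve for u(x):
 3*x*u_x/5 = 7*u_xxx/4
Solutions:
 u(x) = C1 + Integral(C2*airyai(12^(1/3)*35^(2/3)*x/35) + C3*airybi(12^(1/3)*35^(2/3)*x/35), x)


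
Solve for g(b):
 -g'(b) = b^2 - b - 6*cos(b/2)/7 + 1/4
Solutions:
 g(b) = C1 - b^3/3 + b^2/2 - b/4 + 12*sin(b/2)/7


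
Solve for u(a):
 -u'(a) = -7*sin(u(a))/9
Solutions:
 -7*a/9 + log(cos(u(a)) - 1)/2 - log(cos(u(a)) + 1)/2 = C1


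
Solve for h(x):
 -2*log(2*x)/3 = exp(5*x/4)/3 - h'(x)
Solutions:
 h(x) = C1 + 2*x*log(x)/3 + 2*x*(-1 + log(2))/3 + 4*exp(5*x/4)/15


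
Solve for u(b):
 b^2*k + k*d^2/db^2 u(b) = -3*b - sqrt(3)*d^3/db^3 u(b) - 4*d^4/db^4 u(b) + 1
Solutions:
 u(b) = C1 + C2*b + C3*exp(b*(sqrt(3 - 16*k) - sqrt(3))/8) + C4*exp(-b*(sqrt(3 - 16*k) + sqrt(3))/8) - b^4/12 + b^3*(-3 + 2*sqrt(3))/(6*k) + b^2*(9/2 - 3/k + 3*sqrt(3)/(2*k))/k


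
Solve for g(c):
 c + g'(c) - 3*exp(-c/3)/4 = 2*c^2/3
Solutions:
 g(c) = C1 + 2*c^3/9 - c^2/2 - 9*exp(-c/3)/4


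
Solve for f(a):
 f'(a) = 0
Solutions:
 f(a) = C1


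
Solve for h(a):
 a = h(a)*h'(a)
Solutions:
 h(a) = -sqrt(C1 + a^2)
 h(a) = sqrt(C1 + a^2)


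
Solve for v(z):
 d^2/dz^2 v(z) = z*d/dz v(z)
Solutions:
 v(z) = C1 + C2*erfi(sqrt(2)*z/2)


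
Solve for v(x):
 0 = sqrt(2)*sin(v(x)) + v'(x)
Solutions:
 v(x) = -acos((-C1 - exp(2*sqrt(2)*x))/(C1 - exp(2*sqrt(2)*x))) + 2*pi
 v(x) = acos((-C1 - exp(2*sqrt(2)*x))/(C1 - exp(2*sqrt(2)*x)))


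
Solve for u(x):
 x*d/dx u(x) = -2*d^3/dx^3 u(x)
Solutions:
 u(x) = C1 + Integral(C2*airyai(-2^(2/3)*x/2) + C3*airybi(-2^(2/3)*x/2), x)


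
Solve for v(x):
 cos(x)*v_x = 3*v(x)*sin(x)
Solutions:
 v(x) = C1/cos(x)^3


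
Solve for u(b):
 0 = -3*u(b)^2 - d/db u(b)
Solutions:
 u(b) = 1/(C1 + 3*b)


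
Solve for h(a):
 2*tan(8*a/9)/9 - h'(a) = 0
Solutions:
 h(a) = C1 - log(cos(8*a/9))/4


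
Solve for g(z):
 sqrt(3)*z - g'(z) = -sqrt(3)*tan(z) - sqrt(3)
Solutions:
 g(z) = C1 + sqrt(3)*z^2/2 + sqrt(3)*z - sqrt(3)*log(cos(z))


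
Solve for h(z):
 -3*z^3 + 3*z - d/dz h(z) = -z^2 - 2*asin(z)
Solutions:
 h(z) = C1 - 3*z^4/4 + z^3/3 + 3*z^2/2 + 2*z*asin(z) + 2*sqrt(1 - z^2)


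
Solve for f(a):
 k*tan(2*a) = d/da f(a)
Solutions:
 f(a) = C1 - k*log(cos(2*a))/2


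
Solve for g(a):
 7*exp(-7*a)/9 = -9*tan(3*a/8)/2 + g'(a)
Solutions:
 g(a) = C1 + 6*log(tan(3*a/8)^2 + 1) - exp(-7*a)/9


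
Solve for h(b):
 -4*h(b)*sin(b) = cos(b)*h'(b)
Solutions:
 h(b) = C1*cos(b)^4


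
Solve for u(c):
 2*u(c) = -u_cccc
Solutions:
 u(c) = (C1*sin(2^(3/4)*c/2) + C2*cos(2^(3/4)*c/2))*exp(-2^(3/4)*c/2) + (C3*sin(2^(3/4)*c/2) + C4*cos(2^(3/4)*c/2))*exp(2^(3/4)*c/2)


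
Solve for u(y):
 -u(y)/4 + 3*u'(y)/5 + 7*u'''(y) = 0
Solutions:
 u(y) = C1*exp(35^(1/3)*y*(-(175 + sqrt(32865))^(1/3) + 4*35^(1/3)/(175 + sqrt(32865))^(1/3))/140)*sin(sqrt(3)*35^(1/3)*y*(4*35^(1/3)/(175 + sqrt(32865))^(1/3) + (175 + sqrt(32865))^(1/3))/140) + C2*exp(35^(1/3)*y*(-(175 + sqrt(32865))^(1/3) + 4*35^(1/3)/(175 + sqrt(32865))^(1/3))/140)*cos(sqrt(3)*35^(1/3)*y*(4*35^(1/3)/(175 + sqrt(32865))^(1/3) + (175 + sqrt(32865))^(1/3))/140) + C3*exp(-35^(1/3)*y*(-(175 + sqrt(32865))^(1/3) + 4*35^(1/3)/(175 + sqrt(32865))^(1/3))/70)


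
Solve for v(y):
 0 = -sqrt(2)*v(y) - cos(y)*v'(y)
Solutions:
 v(y) = C1*(sin(y) - 1)^(sqrt(2)/2)/(sin(y) + 1)^(sqrt(2)/2)


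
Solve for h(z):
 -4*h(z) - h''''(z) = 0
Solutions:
 h(z) = (C1*sin(z) + C2*cos(z))*exp(-z) + (C3*sin(z) + C4*cos(z))*exp(z)


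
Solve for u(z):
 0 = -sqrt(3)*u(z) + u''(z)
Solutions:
 u(z) = C1*exp(-3^(1/4)*z) + C2*exp(3^(1/4)*z)


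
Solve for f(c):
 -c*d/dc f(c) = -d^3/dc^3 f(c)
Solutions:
 f(c) = C1 + Integral(C2*airyai(c) + C3*airybi(c), c)


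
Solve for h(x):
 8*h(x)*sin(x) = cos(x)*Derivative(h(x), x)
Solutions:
 h(x) = C1/cos(x)^8


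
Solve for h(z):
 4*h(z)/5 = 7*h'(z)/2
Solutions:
 h(z) = C1*exp(8*z/35)


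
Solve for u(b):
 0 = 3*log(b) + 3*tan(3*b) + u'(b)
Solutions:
 u(b) = C1 - 3*b*log(b) + 3*b + log(cos(3*b))


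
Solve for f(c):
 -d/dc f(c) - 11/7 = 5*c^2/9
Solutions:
 f(c) = C1 - 5*c^3/27 - 11*c/7


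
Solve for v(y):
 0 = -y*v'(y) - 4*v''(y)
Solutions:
 v(y) = C1 + C2*erf(sqrt(2)*y/4)


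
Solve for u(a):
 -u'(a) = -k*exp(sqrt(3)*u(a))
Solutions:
 u(a) = sqrt(3)*(2*log(-1/(C1 + a*k)) - log(3))/6


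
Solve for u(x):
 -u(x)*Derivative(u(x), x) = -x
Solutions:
 u(x) = -sqrt(C1 + x^2)
 u(x) = sqrt(C1 + x^2)


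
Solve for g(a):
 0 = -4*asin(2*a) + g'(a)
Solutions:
 g(a) = C1 + 4*a*asin(2*a) + 2*sqrt(1 - 4*a^2)


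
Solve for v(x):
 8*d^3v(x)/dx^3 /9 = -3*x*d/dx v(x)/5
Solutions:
 v(x) = C1 + Integral(C2*airyai(-3*5^(2/3)*x/10) + C3*airybi(-3*5^(2/3)*x/10), x)


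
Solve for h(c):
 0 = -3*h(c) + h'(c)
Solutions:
 h(c) = C1*exp(3*c)


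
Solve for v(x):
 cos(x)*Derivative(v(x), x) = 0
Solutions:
 v(x) = C1


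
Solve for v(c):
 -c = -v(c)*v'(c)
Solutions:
 v(c) = -sqrt(C1 + c^2)
 v(c) = sqrt(C1 + c^2)


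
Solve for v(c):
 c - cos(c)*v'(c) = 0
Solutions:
 v(c) = C1 + Integral(c/cos(c), c)


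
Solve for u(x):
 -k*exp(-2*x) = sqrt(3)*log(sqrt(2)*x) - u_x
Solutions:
 u(x) = C1 - k*exp(-2*x)/2 + sqrt(3)*x*log(x) + sqrt(3)*x*(-1 + log(2)/2)


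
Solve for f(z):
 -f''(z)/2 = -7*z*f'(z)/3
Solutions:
 f(z) = C1 + C2*erfi(sqrt(21)*z/3)


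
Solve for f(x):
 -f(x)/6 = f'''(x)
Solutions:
 f(x) = C3*exp(-6^(2/3)*x/6) + (C1*sin(2^(2/3)*3^(1/6)*x/4) + C2*cos(2^(2/3)*3^(1/6)*x/4))*exp(6^(2/3)*x/12)


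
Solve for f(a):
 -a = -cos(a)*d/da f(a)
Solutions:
 f(a) = C1 + Integral(a/cos(a), a)


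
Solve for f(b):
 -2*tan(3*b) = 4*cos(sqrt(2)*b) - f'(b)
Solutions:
 f(b) = C1 - 2*log(cos(3*b))/3 + 2*sqrt(2)*sin(sqrt(2)*b)


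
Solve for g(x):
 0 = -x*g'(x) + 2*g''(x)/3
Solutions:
 g(x) = C1 + C2*erfi(sqrt(3)*x/2)


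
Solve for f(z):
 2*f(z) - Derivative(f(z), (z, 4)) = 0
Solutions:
 f(z) = C1*exp(-2^(1/4)*z) + C2*exp(2^(1/4)*z) + C3*sin(2^(1/4)*z) + C4*cos(2^(1/4)*z)


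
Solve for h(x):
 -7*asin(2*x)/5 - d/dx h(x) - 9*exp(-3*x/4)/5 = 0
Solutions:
 h(x) = C1 - 7*x*asin(2*x)/5 - 7*sqrt(1 - 4*x^2)/10 + 12*exp(-3*x/4)/5


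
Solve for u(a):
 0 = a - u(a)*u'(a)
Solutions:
 u(a) = -sqrt(C1 + a^2)
 u(a) = sqrt(C1 + a^2)


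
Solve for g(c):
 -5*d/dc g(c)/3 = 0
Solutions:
 g(c) = C1


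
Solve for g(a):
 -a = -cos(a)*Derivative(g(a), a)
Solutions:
 g(a) = C1 + Integral(a/cos(a), a)


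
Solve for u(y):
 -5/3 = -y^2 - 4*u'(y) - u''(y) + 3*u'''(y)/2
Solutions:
 u(y) = C1 + C2*exp(-4*y/3) + C3*exp(2*y) - y^3/12 + y^2/16 + 19*y/96


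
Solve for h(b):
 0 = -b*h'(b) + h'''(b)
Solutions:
 h(b) = C1 + Integral(C2*airyai(b) + C3*airybi(b), b)


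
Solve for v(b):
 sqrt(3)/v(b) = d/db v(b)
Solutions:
 v(b) = -sqrt(C1 + 2*sqrt(3)*b)
 v(b) = sqrt(C1 + 2*sqrt(3)*b)


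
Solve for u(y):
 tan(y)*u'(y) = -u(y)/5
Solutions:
 u(y) = C1/sin(y)^(1/5)


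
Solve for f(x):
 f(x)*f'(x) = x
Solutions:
 f(x) = -sqrt(C1 + x^2)
 f(x) = sqrt(C1 + x^2)


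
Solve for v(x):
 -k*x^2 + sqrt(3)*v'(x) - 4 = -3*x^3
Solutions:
 v(x) = C1 + sqrt(3)*k*x^3/9 - sqrt(3)*x^4/4 + 4*sqrt(3)*x/3


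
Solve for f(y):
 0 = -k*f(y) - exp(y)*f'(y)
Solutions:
 f(y) = C1*exp(k*exp(-y))


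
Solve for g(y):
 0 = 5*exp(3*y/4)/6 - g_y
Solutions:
 g(y) = C1 + 10*exp(3*y/4)/9


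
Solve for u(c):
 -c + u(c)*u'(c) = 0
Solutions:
 u(c) = -sqrt(C1 + c^2)
 u(c) = sqrt(C1 + c^2)


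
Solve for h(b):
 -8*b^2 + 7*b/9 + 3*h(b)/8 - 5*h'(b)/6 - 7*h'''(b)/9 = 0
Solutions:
 h(b) = C1*exp(-b*(-20*98^(1/3)/(189 + sqrt(63721))^(1/3) + 28^(1/3)*(189 + sqrt(63721))^(1/3))/56)*sin(sqrt(3)*b*(20*98^(1/3)/(189 + sqrt(63721))^(1/3) + 28^(1/3)*(189 + sqrt(63721))^(1/3))/56) + C2*exp(-b*(-20*98^(1/3)/(189 + sqrt(63721))^(1/3) + 28^(1/3)*(189 + sqrt(63721))^(1/3))/56)*cos(sqrt(3)*b*(20*98^(1/3)/(189 + sqrt(63721))^(1/3) + 28^(1/3)*(189 + sqrt(63721))^(1/3))/56) + C3*exp(b*(-20*98^(1/3)/(189 + sqrt(63721))^(1/3) + 28^(1/3)*(189 + sqrt(63721))^(1/3))/28) + 64*b^2/3 + 2504*b/27 + 50080/243


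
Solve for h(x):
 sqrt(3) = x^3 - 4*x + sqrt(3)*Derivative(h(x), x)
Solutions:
 h(x) = C1 - sqrt(3)*x^4/12 + 2*sqrt(3)*x^2/3 + x


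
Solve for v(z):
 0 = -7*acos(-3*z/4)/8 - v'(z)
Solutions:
 v(z) = C1 - 7*z*acos(-3*z/4)/8 - 7*sqrt(16 - 9*z^2)/24


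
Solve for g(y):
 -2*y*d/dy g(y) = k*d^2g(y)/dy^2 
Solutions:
 g(y) = C1 + C2*sqrt(k)*erf(y*sqrt(1/k))


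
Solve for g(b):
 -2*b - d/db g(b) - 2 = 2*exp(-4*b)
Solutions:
 g(b) = C1 - b^2 - 2*b + exp(-4*b)/2


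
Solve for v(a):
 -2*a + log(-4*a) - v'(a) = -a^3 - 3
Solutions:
 v(a) = C1 + a^4/4 - a^2 + a*log(-a) + 2*a*(log(2) + 1)


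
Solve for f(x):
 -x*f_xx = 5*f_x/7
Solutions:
 f(x) = C1 + C2*x^(2/7)


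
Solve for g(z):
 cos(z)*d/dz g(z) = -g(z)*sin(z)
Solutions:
 g(z) = C1*cos(z)


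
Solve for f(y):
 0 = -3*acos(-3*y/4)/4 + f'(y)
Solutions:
 f(y) = C1 + 3*y*acos(-3*y/4)/4 + sqrt(16 - 9*y^2)/4


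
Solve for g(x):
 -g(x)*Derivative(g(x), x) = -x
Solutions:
 g(x) = -sqrt(C1 + x^2)
 g(x) = sqrt(C1 + x^2)


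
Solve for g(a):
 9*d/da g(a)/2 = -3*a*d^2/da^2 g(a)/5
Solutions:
 g(a) = C1 + C2/a^(13/2)


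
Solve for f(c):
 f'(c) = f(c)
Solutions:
 f(c) = C1*exp(c)


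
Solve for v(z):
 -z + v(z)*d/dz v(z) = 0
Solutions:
 v(z) = -sqrt(C1 + z^2)
 v(z) = sqrt(C1 + z^2)


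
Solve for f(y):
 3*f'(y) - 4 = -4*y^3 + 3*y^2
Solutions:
 f(y) = C1 - y^4/3 + y^3/3 + 4*y/3


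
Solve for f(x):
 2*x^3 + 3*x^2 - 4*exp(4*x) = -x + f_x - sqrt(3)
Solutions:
 f(x) = C1 + x^4/2 + x^3 + x^2/2 + sqrt(3)*x - exp(4*x)


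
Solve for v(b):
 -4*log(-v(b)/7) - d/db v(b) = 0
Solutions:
 Integral(1/(log(-_y) - log(7)), (_y, v(b)))/4 = C1 - b


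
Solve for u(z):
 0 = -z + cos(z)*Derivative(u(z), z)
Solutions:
 u(z) = C1 + Integral(z/cos(z), z)


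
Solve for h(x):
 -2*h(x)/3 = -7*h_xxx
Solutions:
 h(x) = C3*exp(2^(1/3)*21^(2/3)*x/21) + (C1*sin(2^(1/3)*3^(1/6)*7^(2/3)*x/14) + C2*cos(2^(1/3)*3^(1/6)*7^(2/3)*x/14))*exp(-2^(1/3)*21^(2/3)*x/42)


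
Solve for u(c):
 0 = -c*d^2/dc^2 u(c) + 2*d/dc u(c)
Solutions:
 u(c) = C1 + C2*c^3


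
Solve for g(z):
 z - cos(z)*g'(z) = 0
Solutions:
 g(z) = C1 + Integral(z/cos(z), z)


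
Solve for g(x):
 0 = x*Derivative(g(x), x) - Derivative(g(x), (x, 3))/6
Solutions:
 g(x) = C1 + Integral(C2*airyai(6^(1/3)*x) + C3*airybi(6^(1/3)*x), x)


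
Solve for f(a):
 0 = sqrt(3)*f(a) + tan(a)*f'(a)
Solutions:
 f(a) = C1/sin(a)^(sqrt(3))


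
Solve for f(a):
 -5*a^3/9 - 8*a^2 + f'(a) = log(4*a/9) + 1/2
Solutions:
 f(a) = C1 + 5*a^4/36 + 8*a^3/3 + a*log(a) + a*log(4/9) - a/2


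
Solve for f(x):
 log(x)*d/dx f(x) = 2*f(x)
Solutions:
 f(x) = C1*exp(2*li(x))


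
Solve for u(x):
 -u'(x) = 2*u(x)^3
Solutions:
 u(x) = -sqrt(2)*sqrt(-1/(C1 - 2*x))/2
 u(x) = sqrt(2)*sqrt(-1/(C1 - 2*x))/2


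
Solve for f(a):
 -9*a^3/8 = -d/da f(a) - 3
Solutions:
 f(a) = C1 + 9*a^4/32 - 3*a


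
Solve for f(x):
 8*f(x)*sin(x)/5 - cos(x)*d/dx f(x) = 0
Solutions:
 f(x) = C1/cos(x)^(8/5)


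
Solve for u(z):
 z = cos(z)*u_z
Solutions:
 u(z) = C1 + Integral(z/cos(z), z)


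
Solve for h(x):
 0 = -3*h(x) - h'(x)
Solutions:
 h(x) = C1*exp(-3*x)


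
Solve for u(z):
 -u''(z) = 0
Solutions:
 u(z) = C1 + C2*z


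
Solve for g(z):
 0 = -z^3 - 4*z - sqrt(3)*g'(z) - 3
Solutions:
 g(z) = C1 - sqrt(3)*z^4/12 - 2*sqrt(3)*z^2/3 - sqrt(3)*z


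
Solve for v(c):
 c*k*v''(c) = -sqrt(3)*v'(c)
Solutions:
 v(c) = C1 + c^(((re(k) - sqrt(3))*re(k) + im(k)^2)/(re(k)^2 + im(k)^2))*(C2*sin(sqrt(3)*log(c)*Abs(im(k))/(re(k)^2 + im(k)^2)) + C3*cos(sqrt(3)*log(c)*im(k)/(re(k)^2 + im(k)^2)))


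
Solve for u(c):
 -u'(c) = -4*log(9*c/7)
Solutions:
 u(c) = C1 + 4*c*log(c) - 4*c + c*log(6561/2401)


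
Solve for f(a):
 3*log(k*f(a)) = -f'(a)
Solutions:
 li(k*f(a))/k = C1 - 3*a


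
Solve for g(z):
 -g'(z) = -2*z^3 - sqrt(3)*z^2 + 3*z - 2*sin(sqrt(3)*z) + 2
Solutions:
 g(z) = C1 + z^4/2 + sqrt(3)*z^3/3 - 3*z^2/2 - 2*z - 2*sqrt(3)*cos(sqrt(3)*z)/3


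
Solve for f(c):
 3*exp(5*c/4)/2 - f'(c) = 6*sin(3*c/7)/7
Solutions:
 f(c) = C1 + 6*exp(5*c/4)/5 + 2*cos(3*c/7)


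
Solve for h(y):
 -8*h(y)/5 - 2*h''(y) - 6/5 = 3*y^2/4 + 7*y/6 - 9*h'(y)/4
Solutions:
 h(y) = -15*y^2/32 - 3145*y/1536 + (C1*sin(sqrt(3095)*y/80) + C2*cos(sqrt(3095)*y/80))*exp(9*y/16) - 40263/16384


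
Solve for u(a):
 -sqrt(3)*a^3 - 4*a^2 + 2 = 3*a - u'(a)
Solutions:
 u(a) = C1 + sqrt(3)*a^4/4 + 4*a^3/3 + 3*a^2/2 - 2*a


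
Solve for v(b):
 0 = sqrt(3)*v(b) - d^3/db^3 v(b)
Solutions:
 v(b) = C3*exp(3^(1/6)*b) + (C1*sin(3^(2/3)*b/2) + C2*cos(3^(2/3)*b/2))*exp(-3^(1/6)*b/2)


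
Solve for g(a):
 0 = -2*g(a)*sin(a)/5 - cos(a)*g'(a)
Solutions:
 g(a) = C1*cos(a)^(2/5)


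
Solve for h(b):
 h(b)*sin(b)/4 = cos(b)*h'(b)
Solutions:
 h(b) = C1/cos(b)^(1/4)


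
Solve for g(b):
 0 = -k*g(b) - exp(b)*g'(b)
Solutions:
 g(b) = C1*exp(k*exp(-b))


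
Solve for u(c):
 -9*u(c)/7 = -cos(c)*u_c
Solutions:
 u(c) = C1*(sin(c) + 1)^(9/14)/(sin(c) - 1)^(9/14)


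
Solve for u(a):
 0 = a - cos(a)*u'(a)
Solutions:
 u(a) = C1 + Integral(a/cos(a), a)


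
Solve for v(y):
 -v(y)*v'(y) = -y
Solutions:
 v(y) = -sqrt(C1 + y^2)
 v(y) = sqrt(C1 + y^2)


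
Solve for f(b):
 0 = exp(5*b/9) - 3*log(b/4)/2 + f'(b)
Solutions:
 f(b) = C1 + 3*b*log(b)/2 + b*(-3*log(2) - 3/2) - 9*exp(5*b/9)/5


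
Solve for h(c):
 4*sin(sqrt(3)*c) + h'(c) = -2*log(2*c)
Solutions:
 h(c) = C1 - 2*c*log(c) - 2*c*log(2) + 2*c + 4*sqrt(3)*cos(sqrt(3)*c)/3


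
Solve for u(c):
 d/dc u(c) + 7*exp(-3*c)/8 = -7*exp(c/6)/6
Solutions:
 u(c) = C1 - 7*exp(c/6) + 7*exp(-3*c)/24


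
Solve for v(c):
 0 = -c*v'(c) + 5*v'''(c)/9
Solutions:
 v(c) = C1 + Integral(C2*airyai(15^(2/3)*c/5) + C3*airybi(15^(2/3)*c/5), c)


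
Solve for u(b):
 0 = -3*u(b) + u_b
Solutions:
 u(b) = C1*exp(3*b)


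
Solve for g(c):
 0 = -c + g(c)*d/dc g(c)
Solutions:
 g(c) = -sqrt(C1 + c^2)
 g(c) = sqrt(C1 + c^2)


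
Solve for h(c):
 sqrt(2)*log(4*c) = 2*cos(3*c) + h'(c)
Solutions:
 h(c) = C1 + sqrt(2)*c*(log(c) - 1) + 2*sqrt(2)*c*log(2) - 2*sin(3*c)/3


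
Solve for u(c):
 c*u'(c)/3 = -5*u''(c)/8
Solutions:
 u(c) = C1 + C2*erf(2*sqrt(15)*c/15)


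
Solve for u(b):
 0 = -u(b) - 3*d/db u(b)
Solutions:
 u(b) = C1*exp(-b/3)


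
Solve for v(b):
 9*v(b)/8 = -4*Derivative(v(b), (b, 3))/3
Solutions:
 v(b) = C3*exp(-3*2^(1/3)*b/4) + (C1*sin(3*2^(1/3)*sqrt(3)*b/8) + C2*cos(3*2^(1/3)*sqrt(3)*b/8))*exp(3*2^(1/3)*b/8)


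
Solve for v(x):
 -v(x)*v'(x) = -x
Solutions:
 v(x) = -sqrt(C1 + x^2)
 v(x) = sqrt(C1 + x^2)


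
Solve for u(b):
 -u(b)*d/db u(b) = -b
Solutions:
 u(b) = -sqrt(C1 + b^2)
 u(b) = sqrt(C1 + b^2)


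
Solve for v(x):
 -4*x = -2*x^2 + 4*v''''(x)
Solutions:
 v(x) = C1 + C2*x + C3*x^2 + C4*x^3 + x^6/720 - x^5/120


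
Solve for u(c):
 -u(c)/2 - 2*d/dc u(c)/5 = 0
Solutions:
 u(c) = C1*exp(-5*c/4)


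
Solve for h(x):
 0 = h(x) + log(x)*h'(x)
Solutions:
 h(x) = C1*exp(-li(x))


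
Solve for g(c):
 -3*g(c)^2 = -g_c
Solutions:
 g(c) = -1/(C1 + 3*c)


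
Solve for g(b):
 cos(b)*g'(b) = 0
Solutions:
 g(b) = C1


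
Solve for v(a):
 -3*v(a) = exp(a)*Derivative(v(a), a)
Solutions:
 v(a) = C1*exp(3*exp(-a))


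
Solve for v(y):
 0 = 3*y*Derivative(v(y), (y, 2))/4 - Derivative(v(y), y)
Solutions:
 v(y) = C1 + C2*y^(7/3)


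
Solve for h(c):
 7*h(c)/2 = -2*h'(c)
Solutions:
 h(c) = C1*exp(-7*c/4)


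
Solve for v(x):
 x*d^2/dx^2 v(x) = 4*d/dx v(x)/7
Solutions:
 v(x) = C1 + C2*x^(11/7)


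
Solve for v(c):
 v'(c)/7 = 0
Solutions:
 v(c) = C1


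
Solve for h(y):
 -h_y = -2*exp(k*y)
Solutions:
 h(y) = C1 + 2*exp(k*y)/k


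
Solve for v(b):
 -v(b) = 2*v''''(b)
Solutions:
 v(b) = (C1*sin(2^(1/4)*b/2) + C2*cos(2^(1/4)*b/2))*exp(-2^(1/4)*b/2) + (C3*sin(2^(1/4)*b/2) + C4*cos(2^(1/4)*b/2))*exp(2^(1/4)*b/2)


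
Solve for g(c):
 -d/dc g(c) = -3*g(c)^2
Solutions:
 g(c) = -1/(C1 + 3*c)


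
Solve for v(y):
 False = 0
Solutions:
 v(y) = C1 - 7*y*acos(y)/3 + zoo*y + 7*sqrt(1 - y^2)/3


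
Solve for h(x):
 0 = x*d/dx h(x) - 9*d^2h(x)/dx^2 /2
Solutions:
 h(x) = C1 + C2*erfi(x/3)


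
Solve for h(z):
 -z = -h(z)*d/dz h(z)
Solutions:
 h(z) = -sqrt(C1 + z^2)
 h(z) = sqrt(C1 + z^2)


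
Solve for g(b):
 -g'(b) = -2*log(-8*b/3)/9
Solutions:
 g(b) = C1 + 2*b*log(-b)/9 + 2*b*(-log(3) - 1 + 3*log(2))/9


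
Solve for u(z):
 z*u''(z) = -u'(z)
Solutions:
 u(z) = C1 + C2*log(z)


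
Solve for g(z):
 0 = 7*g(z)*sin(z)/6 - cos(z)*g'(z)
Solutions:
 g(z) = C1/cos(z)^(7/6)


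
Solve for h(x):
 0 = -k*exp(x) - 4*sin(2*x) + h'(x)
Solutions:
 h(x) = C1 + k*exp(x) - 2*cos(2*x)


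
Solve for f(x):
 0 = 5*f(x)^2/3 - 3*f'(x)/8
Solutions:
 f(x) = -9/(C1 + 40*x)


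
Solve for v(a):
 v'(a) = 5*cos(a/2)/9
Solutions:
 v(a) = C1 + 10*sin(a/2)/9


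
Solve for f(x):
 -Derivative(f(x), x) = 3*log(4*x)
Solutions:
 f(x) = C1 - 3*x*log(x) - x*log(64) + 3*x


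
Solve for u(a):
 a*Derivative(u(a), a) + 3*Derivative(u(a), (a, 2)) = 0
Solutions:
 u(a) = C1 + C2*erf(sqrt(6)*a/6)


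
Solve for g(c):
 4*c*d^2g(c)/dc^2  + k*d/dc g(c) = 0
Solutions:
 g(c) = C1 + c^(1 - re(k)/4)*(C2*sin(log(c)*Abs(im(k))/4) + C3*cos(log(c)*im(k)/4))


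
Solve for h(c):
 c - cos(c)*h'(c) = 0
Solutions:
 h(c) = C1 + Integral(c/cos(c), c)


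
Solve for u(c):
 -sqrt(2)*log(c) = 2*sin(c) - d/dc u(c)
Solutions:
 u(c) = C1 + sqrt(2)*c*(log(c) - 1) - 2*cos(c)


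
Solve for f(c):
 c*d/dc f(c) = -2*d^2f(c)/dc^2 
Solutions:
 f(c) = C1 + C2*erf(c/2)


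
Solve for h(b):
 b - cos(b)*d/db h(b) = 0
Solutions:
 h(b) = C1 + Integral(b/cos(b), b)


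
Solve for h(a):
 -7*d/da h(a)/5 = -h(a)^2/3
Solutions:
 h(a) = -21/(C1 + 5*a)


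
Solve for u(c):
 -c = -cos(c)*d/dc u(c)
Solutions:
 u(c) = C1 + Integral(c/cos(c), c)


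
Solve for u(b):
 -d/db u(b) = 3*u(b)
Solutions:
 u(b) = C1*exp(-3*b)


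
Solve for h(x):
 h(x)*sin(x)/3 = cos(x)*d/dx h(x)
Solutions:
 h(x) = C1/cos(x)^(1/3)


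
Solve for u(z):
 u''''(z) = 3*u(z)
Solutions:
 u(z) = C1*exp(-3^(1/4)*z) + C2*exp(3^(1/4)*z) + C3*sin(3^(1/4)*z) + C4*cos(3^(1/4)*z)


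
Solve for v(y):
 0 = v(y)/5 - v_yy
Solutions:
 v(y) = C1*exp(-sqrt(5)*y/5) + C2*exp(sqrt(5)*y/5)


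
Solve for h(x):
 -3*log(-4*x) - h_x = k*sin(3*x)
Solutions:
 h(x) = C1 + k*cos(3*x)/3 - 3*x*log(-x) - 6*x*log(2) + 3*x


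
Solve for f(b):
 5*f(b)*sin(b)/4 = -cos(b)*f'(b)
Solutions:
 f(b) = C1*cos(b)^(5/4)


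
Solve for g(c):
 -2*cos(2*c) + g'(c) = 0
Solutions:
 g(c) = C1 + sin(2*c)


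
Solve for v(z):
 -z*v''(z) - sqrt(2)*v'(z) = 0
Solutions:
 v(z) = C1 + C2*z^(1 - sqrt(2))


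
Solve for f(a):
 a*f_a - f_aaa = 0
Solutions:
 f(a) = C1 + Integral(C2*airyai(a) + C3*airybi(a), a)


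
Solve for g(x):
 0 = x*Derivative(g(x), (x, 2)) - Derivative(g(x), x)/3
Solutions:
 g(x) = C1 + C2*x^(4/3)


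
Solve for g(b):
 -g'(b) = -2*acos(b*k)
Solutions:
 g(b) = C1 + 2*Piecewise((b*acos(b*k) - sqrt(-b^2*k^2 + 1)/k, Ne(k, 0)), (pi*b/2, True))


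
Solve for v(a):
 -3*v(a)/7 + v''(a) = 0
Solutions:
 v(a) = C1*exp(-sqrt(21)*a/7) + C2*exp(sqrt(21)*a/7)


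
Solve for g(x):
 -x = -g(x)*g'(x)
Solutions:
 g(x) = -sqrt(C1 + x^2)
 g(x) = sqrt(C1 + x^2)


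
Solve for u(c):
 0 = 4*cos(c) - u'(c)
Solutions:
 u(c) = C1 + 4*sin(c)


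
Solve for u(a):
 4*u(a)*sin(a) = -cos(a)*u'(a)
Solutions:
 u(a) = C1*cos(a)^4


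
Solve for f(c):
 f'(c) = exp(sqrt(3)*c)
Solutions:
 f(c) = C1 + sqrt(3)*exp(sqrt(3)*c)/3


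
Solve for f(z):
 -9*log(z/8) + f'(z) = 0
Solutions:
 f(z) = C1 + 9*z*log(z) - z*log(134217728) - 9*z


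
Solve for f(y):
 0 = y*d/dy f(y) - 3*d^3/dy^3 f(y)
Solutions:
 f(y) = C1 + Integral(C2*airyai(3^(2/3)*y/3) + C3*airybi(3^(2/3)*y/3), y)


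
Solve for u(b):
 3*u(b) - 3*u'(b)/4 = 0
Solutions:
 u(b) = C1*exp(4*b)


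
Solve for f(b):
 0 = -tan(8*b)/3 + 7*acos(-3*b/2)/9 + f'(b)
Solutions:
 f(b) = C1 - 7*b*acos(-3*b/2)/9 - 7*sqrt(4 - 9*b^2)/27 - log(cos(8*b))/24


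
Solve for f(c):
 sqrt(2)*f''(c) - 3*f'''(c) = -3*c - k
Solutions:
 f(c) = C1 + C2*c + C3*exp(sqrt(2)*c/3) - sqrt(2)*c^3/4 + c^2*(-sqrt(2)*k - 9)/4


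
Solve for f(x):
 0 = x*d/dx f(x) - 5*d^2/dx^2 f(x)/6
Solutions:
 f(x) = C1 + C2*erfi(sqrt(15)*x/5)


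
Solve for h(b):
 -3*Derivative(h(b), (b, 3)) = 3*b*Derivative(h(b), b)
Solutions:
 h(b) = C1 + Integral(C2*airyai(-b) + C3*airybi(-b), b)


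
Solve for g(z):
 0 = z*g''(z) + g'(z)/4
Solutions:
 g(z) = C1 + C2*z^(3/4)


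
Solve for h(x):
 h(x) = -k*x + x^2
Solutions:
 h(x) = x*(-k + x)


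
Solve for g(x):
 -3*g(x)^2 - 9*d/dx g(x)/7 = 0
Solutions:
 g(x) = 3/(C1 + 7*x)


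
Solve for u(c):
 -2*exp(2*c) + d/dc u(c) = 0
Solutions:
 u(c) = C1 + exp(2*c)


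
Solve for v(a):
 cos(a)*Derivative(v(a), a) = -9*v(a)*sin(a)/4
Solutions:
 v(a) = C1*cos(a)^(9/4)


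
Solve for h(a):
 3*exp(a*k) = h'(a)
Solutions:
 h(a) = C1 + 3*exp(a*k)/k


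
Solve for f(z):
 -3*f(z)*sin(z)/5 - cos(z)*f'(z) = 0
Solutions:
 f(z) = C1*cos(z)^(3/5)


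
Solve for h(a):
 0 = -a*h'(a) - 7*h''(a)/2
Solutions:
 h(a) = C1 + C2*erf(sqrt(7)*a/7)


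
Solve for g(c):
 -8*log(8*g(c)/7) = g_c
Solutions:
 Integral(1/(log(_y) - log(7) + 3*log(2)), (_y, g(c)))/8 = C1 - c


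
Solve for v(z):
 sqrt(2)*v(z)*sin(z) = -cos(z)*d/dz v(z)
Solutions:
 v(z) = C1*cos(z)^(sqrt(2))


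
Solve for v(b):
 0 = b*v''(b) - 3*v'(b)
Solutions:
 v(b) = C1 + C2*b^4


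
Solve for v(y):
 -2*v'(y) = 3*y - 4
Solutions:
 v(y) = C1 - 3*y^2/4 + 2*y


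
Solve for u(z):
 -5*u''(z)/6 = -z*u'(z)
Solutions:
 u(z) = C1 + C2*erfi(sqrt(15)*z/5)


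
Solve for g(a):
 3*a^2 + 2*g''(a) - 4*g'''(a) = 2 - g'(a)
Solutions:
 g(a) = C1 + C2*exp(a*(1 - sqrt(5))/4) + C3*exp(a*(1 + sqrt(5))/4) - a^3 + 6*a^2 - 46*a


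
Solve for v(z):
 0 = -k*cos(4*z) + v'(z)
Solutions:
 v(z) = C1 + k*sin(4*z)/4


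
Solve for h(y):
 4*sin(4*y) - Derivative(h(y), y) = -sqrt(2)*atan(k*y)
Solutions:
 h(y) = C1 + sqrt(2)*Piecewise((y*atan(k*y) - log(k^2*y^2 + 1)/(2*k), Ne(k, 0)), (0, True)) - cos(4*y)


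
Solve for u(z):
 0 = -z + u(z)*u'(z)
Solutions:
 u(z) = -sqrt(C1 + z^2)
 u(z) = sqrt(C1 + z^2)


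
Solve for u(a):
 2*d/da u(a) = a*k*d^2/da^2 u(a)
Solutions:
 u(a) = C1 + a^(((re(k) + 2)*re(k) + im(k)^2)/(re(k)^2 + im(k)^2))*(C2*sin(2*log(a)*Abs(im(k))/(re(k)^2 + im(k)^2)) + C3*cos(2*log(a)*im(k)/(re(k)^2 + im(k)^2)))


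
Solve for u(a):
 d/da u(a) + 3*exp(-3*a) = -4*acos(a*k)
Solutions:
 u(a) = C1 - Piecewise((4*a*acos(a*k) - exp(-3*a) - 4*sqrt(-a^2*k^2 + 1)/k, Ne(k, 0)), (2*pi*a - exp(-3*a), True))


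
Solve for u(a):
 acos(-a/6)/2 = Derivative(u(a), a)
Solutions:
 u(a) = C1 + a*acos(-a/6)/2 + sqrt(36 - a^2)/2


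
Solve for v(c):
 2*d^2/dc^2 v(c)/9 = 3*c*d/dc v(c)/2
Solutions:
 v(c) = C1 + C2*erfi(3*sqrt(6)*c/4)


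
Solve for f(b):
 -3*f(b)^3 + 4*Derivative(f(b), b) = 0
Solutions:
 f(b) = -sqrt(2)*sqrt(-1/(C1 + 3*b))
 f(b) = sqrt(2)*sqrt(-1/(C1 + 3*b))


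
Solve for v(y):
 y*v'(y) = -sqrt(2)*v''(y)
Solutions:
 v(y) = C1 + C2*erf(2^(1/4)*y/2)


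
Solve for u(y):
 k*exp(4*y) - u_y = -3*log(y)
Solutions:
 u(y) = C1 + k*exp(4*y)/4 + 3*y*log(y) - 3*y


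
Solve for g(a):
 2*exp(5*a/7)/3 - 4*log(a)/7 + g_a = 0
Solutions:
 g(a) = C1 + 4*a*log(a)/7 - 4*a/7 - 14*exp(5*a/7)/15


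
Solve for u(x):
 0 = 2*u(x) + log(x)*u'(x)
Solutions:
 u(x) = C1*exp(-2*li(x))


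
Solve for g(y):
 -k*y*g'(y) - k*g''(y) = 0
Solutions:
 g(y) = C1 + C2*erf(sqrt(2)*y/2)


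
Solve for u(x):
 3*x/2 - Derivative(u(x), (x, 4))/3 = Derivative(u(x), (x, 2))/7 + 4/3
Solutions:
 u(x) = C1 + C2*x + C3*sin(sqrt(21)*x/7) + C4*cos(sqrt(21)*x/7) + 7*x^3/4 - 14*x^2/3


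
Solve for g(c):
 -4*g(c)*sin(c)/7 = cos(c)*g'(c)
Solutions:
 g(c) = C1*cos(c)^(4/7)


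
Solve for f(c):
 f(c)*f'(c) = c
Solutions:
 f(c) = -sqrt(C1 + c^2)
 f(c) = sqrt(C1 + c^2)


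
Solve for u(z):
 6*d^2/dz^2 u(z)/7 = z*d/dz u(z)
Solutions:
 u(z) = C1 + C2*erfi(sqrt(21)*z/6)


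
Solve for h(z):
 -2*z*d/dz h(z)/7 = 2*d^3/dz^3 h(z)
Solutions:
 h(z) = C1 + Integral(C2*airyai(-7^(2/3)*z/7) + C3*airybi(-7^(2/3)*z/7), z)


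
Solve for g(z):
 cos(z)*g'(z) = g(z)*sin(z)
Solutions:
 g(z) = C1/cos(z)


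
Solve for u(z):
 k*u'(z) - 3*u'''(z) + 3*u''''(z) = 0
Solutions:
 u(z) = C1 + C2*exp(z*(-(9*k/2 + sqrt((9*k - 2)^2 - 4)/2 - 1)^(1/3) + 1 - 1/(9*k/2 + sqrt((9*k - 2)^2 - 4)/2 - 1)^(1/3))/3) + C3*exp(z*((9*k/2 + sqrt((9*k - 2)^2 - 4)/2 - 1)^(1/3) - sqrt(3)*I*(9*k/2 + sqrt((9*k - 2)^2 - 4)/2 - 1)^(1/3) + 2 - 4/((-1 + sqrt(3)*I)*(9*k/2 + sqrt((9*k - 2)^2 - 4)/2 - 1)^(1/3)))/6) + C4*exp(z*((9*k/2 + sqrt((9*k - 2)^2 - 4)/2 - 1)^(1/3) + sqrt(3)*I*(9*k/2 + sqrt((9*k - 2)^2 - 4)/2 - 1)^(1/3) + 2 + 4/((1 + sqrt(3)*I)*(9*k/2 + sqrt((9*k - 2)^2 - 4)/2 - 1)^(1/3)))/6)


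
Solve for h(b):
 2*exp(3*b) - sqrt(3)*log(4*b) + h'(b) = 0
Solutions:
 h(b) = C1 + sqrt(3)*b*log(b) + sqrt(3)*b*(-1 + 2*log(2)) - 2*exp(3*b)/3


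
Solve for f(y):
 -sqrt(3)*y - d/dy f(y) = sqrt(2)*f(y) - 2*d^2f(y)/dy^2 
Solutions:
 f(y) = C1*exp(y*(1 - sqrt(1 + 8*sqrt(2)))/4) + C2*exp(y*(1 + sqrt(1 + 8*sqrt(2)))/4) - sqrt(6)*y/2 + sqrt(3)/2


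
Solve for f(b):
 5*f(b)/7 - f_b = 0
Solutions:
 f(b) = C1*exp(5*b/7)


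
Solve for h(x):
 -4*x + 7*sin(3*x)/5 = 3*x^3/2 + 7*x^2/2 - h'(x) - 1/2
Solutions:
 h(x) = C1 + 3*x^4/8 + 7*x^3/6 + 2*x^2 - x/2 + 7*cos(3*x)/15


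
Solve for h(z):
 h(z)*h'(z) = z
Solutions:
 h(z) = -sqrt(C1 + z^2)
 h(z) = sqrt(C1 + z^2)


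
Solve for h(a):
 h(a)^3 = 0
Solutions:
 h(a) = 0


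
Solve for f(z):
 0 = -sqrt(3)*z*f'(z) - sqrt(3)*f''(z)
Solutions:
 f(z) = C1 + C2*erf(sqrt(2)*z/2)


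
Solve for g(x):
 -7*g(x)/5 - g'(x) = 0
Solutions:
 g(x) = C1*exp(-7*x/5)


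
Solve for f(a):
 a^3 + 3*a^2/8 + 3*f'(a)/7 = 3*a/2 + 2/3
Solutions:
 f(a) = C1 - 7*a^4/12 - 7*a^3/24 + 7*a^2/4 + 14*a/9


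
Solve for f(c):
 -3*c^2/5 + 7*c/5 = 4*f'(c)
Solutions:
 f(c) = C1 - c^3/20 + 7*c^2/40


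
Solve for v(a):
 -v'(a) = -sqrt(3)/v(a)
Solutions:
 v(a) = -sqrt(C1 + 2*sqrt(3)*a)
 v(a) = sqrt(C1 + 2*sqrt(3)*a)


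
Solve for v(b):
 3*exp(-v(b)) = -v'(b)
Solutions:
 v(b) = log(C1 - 3*b)


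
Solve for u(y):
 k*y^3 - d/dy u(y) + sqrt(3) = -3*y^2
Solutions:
 u(y) = C1 + k*y^4/4 + y^3 + sqrt(3)*y


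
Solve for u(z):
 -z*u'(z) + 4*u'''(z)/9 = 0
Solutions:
 u(z) = C1 + Integral(C2*airyai(2^(1/3)*3^(2/3)*z/2) + C3*airybi(2^(1/3)*3^(2/3)*z/2), z)


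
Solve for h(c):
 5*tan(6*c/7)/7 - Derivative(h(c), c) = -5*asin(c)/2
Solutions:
 h(c) = C1 + 5*c*asin(c)/2 + 5*sqrt(1 - c^2)/2 - 5*log(cos(6*c/7))/6


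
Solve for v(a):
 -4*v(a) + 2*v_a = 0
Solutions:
 v(a) = C1*exp(2*a)


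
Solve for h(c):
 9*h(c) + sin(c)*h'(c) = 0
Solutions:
 h(c) = C1*sqrt(cos(c) + 1)*(cos(c)^4 + 4*cos(c)^3 + 6*cos(c)^2 + 4*cos(c) + 1)/(sqrt(cos(c) - 1)*(cos(c)^4 - 4*cos(c)^3 + 6*cos(c)^2 - 4*cos(c) + 1))


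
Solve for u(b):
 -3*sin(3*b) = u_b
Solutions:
 u(b) = C1 + cos(3*b)


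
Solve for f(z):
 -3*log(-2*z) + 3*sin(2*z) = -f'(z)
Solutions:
 f(z) = C1 + 3*z*log(-z) - 3*z + 3*z*log(2) + 3*cos(2*z)/2


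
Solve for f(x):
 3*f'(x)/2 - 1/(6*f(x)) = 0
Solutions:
 f(x) = -sqrt(C1 + 2*x)/3
 f(x) = sqrt(C1 + 2*x)/3


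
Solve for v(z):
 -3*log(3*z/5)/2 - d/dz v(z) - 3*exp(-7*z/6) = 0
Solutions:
 v(z) = C1 - 3*z*log(z)/2 + 3*z*(-log(3) + 1 + log(5))/2 + 18*exp(-7*z/6)/7


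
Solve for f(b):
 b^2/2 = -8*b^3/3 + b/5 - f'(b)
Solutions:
 f(b) = C1 - 2*b^4/3 - b^3/6 + b^2/10


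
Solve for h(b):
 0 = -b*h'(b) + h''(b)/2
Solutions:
 h(b) = C1 + C2*erfi(b)


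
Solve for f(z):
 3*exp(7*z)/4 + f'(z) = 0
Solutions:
 f(z) = C1 - 3*exp(7*z)/28


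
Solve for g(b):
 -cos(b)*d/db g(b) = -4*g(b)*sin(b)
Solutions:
 g(b) = C1/cos(b)^4


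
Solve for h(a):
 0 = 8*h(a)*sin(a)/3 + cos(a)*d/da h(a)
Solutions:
 h(a) = C1*cos(a)^(8/3)


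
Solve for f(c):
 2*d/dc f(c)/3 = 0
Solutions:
 f(c) = C1


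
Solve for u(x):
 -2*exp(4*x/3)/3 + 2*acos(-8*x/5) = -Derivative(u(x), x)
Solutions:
 u(x) = C1 - 2*x*acos(-8*x/5) - sqrt(25 - 64*x^2)/4 + exp(4*x/3)/2


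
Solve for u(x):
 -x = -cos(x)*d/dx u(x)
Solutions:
 u(x) = C1 + Integral(x/cos(x), x)


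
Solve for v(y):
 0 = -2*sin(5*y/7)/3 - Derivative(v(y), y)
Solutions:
 v(y) = C1 + 14*cos(5*y/7)/15


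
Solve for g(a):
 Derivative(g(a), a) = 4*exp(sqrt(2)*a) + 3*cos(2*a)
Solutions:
 g(a) = C1 + 2*sqrt(2)*exp(sqrt(2)*a) + 3*sin(2*a)/2
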